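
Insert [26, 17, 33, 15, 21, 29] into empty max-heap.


Insert 26: [26]
Insert 17: [26, 17]
Insert 33: [33, 17, 26]
Insert 15: [33, 17, 26, 15]
Insert 21: [33, 21, 26, 15, 17]
Insert 29: [33, 21, 29, 15, 17, 26]

Final heap: [33, 21, 29, 15, 17, 26]


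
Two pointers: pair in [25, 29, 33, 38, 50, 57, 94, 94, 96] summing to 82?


lo=0(25)+hi=8(96)=121
lo=0(25)+hi=7(94)=119
lo=0(25)+hi=6(94)=119
lo=0(25)+hi=5(57)=82

Yes: 25+57=82


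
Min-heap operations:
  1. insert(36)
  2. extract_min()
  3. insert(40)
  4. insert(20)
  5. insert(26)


insert(36) -> [36]
extract_min()->36, []
insert(40) -> [40]
insert(20) -> [20, 40]
insert(26) -> [20, 40, 26]

Final heap: [20, 40, 26]


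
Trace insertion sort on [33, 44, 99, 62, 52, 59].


Initial: [33, 44, 99, 62, 52, 59]
Insert 44: [33, 44, 99, 62, 52, 59]
Insert 99: [33, 44, 99, 62, 52, 59]
Insert 62: [33, 44, 62, 99, 52, 59]
Insert 52: [33, 44, 52, 62, 99, 59]
Insert 59: [33, 44, 52, 59, 62, 99]

Sorted: [33, 44, 52, 59, 62, 99]


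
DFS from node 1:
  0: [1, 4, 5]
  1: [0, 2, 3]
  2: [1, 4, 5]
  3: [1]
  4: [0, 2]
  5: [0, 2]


Visit 1, push [3, 2, 0]
Visit 0, push [5, 4]
Visit 4, push [2]
Visit 2, push [5]
Visit 5, push []
Visit 3, push []

DFS order: [1, 0, 4, 2, 5, 3]


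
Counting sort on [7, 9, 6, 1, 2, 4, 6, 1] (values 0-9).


Input: [7, 9, 6, 1, 2, 4, 6, 1]
Counts: [0, 2, 1, 0, 1, 0, 2, 1, 0, 1]

Sorted: [1, 1, 2, 4, 6, 6, 7, 9]


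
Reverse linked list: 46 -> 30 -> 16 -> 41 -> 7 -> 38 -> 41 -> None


Step 1: curr=46, set curr.next=prev(None) | reversed so far: 46
Step 2: curr=30, set curr.next=prev(46) | reversed so far: 30 -> 46
Step 3: curr=16, set curr.next=prev(30) | reversed so far: 16 -> 30 -> 46
Step 4: curr=41, set curr.next=prev(16) | reversed so far: 41 -> 16 -> 30 -> 46
Step 5: curr=7, set curr.next=prev(41) | reversed so far: 7 -> 41 -> 16 -> 30 -> 46
Step 6: curr=38, set curr.next=prev(7) | reversed so far: 38 -> 7 -> 41 -> 16 -> 30 -> 46
Step 7: curr=41, set curr.next=prev(38) | reversed so far: 41 -> 38 -> 7 -> 41 -> 16 -> 30 -> 46

41 -> 38 -> 7 -> 41 -> 16 -> 30 -> 46 -> None


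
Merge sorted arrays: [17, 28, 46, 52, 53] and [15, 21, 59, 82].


Take 15 from B
Take 17 from A
Take 21 from B
Take 28 from A
Take 46 from A
Take 52 from A
Take 53 from A

Merged: [15, 17, 21, 28, 46, 52, 53, 59, 82]


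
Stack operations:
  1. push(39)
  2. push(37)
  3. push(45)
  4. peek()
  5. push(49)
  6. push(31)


push(39) -> [39]
push(37) -> [39, 37]
push(45) -> [39, 37, 45]
peek()->45
push(49) -> [39, 37, 45, 49]
push(31) -> [39, 37, 45, 49, 31]

Final stack: [39, 37, 45, 49, 31]


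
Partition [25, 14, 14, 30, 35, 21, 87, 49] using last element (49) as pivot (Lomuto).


Pivot: 49
  25 <= 49: advance i (no swap)
  14 <= 49: advance i (no swap)
  14 <= 49: advance i (no swap)
  30 <= 49: advance i (no swap)
  35 <= 49: advance i (no swap)
  21 <= 49: advance i (no swap)
Place pivot at 6: [25, 14, 14, 30, 35, 21, 49, 87]

Partitioned: [25, 14, 14, 30, 35, 21, 49, 87]


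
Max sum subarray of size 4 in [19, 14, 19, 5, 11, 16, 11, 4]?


[0:4]: 57
[1:5]: 49
[2:6]: 51
[3:7]: 43
[4:8]: 42

Max: 57 at [0:4]


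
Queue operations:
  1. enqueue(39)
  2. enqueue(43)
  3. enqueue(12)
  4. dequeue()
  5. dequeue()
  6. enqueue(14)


enqueue(39) -> [39]
enqueue(43) -> [39, 43]
enqueue(12) -> [39, 43, 12]
dequeue()->39, [43, 12]
dequeue()->43, [12]
enqueue(14) -> [12, 14]

Final queue: [12, 14]


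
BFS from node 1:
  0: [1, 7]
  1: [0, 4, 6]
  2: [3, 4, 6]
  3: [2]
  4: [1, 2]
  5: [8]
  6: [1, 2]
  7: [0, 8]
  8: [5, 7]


Visit 1, enqueue [0, 4, 6]
Visit 0, enqueue [7]
Visit 4, enqueue [2]
Visit 6, enqueue []
Visit 7, enqueue [8]
Visit 2, enqueue [3]
Visit 8, enqueue [5]
Visit 3, enqueue []
Visit 5, enqueue []

BFS order: [1, 0, 4, 6, 7, 2, 8, 3, 5]


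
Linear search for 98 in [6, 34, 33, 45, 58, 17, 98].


i=0: 6!=98
i=1: 34!=98
i=2: 33!=98
i=3: 45!=98
i=4: 58!=98
i=5: 17!=98
i=6: 98==98 found!

Found at 6, 7 comps


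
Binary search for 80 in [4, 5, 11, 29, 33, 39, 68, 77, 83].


Step 1: lo=0, hi=8, mid=4, val=33
Step 2: lo=5, hi=8, mid=6, val=68
Step 3: lo=7, hi=8, mid=7, val=77
Step 4: lo=8, hi=8, mid=8, val=83

Not found


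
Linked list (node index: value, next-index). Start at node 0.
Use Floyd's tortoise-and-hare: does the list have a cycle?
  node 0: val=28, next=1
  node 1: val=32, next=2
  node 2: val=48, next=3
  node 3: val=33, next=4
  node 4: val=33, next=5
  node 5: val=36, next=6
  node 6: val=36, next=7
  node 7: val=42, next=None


Floyd's tortoise (slow, +1) and hare (fast, +2):
  init: slow=0, fast=0
  step 1: slow=1, fast=2
  step 2: slow=2, fast=4
  step 3: slow=3, fast=6
  step 4: fast 6->7->None, no cycle

Cycle: no


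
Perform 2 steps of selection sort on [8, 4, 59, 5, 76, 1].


Initial: [8, 4, 59, 5, 76, 1]
Step 1: min=1 at 5
  Swap: [1, 4, 59, 5, 76, 8]
Step 2: min=4 at 1
  Swap: [1, 4, 59, 5, 76, 8]

After 2 steps: [1, 4, 59, 5, 76, 8]


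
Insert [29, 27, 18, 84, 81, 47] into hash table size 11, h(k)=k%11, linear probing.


Insert 29: h=7 -> slot 7
Insert 27: h=5 -> slot 5
Insert 18: h=7, 1 probes -> slot 8
Insert 84: h=7, 2 probes -> slot 9
Insert 81: h=4 -> slot 4
Insert 47: h=3 -> slot 3

Table: [None, None, None, 47, 81, 27, None, 29, 18, 84, None]


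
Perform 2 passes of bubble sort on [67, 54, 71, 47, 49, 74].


Initial: [67, 54, 71, 47, 49, 74]
Pass 1: [54, 67, 47, 49, 71, 74] (3 swaps)
Pass 2: [54, 47, 49, 67, 71, 74] (2 swaps)

After 2 passes: [54, 47, 49, 67, 71, 74]


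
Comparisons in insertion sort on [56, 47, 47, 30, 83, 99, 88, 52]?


Algorithm: insertion sort
Input: [56, 47, 47, 30, 83, 99, 88, 52]
Sorted: [30, 47, 47, 52, 56, 83, 88, 99]

15


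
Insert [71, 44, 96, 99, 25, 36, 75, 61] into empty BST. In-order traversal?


Insert 71: root
Insert 44: L from 71
Insert 96: R from 71
Insert 99: R from 71 -> R from 96
Insert 25: L from 71 -> L from 44
Insert 36: L from 71 -> L from 44 -> R from 25
Insert 75: R from 71 -> L from 96
Insert 61: L from 71 -> R from 44

In-order: [25, 36, 44, 61, 71, 75, 96, 99]


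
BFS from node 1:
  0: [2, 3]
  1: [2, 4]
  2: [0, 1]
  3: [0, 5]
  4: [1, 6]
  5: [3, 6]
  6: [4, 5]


Visit 1, enqueue [2, 4]
Visit 2, enqueue [0]
Visit 4, enqueue [6]
Visit 0, enqueue [3]
Visit 6, enqueue [5]
Visit 3, enqueue []
Visit 5, enqueue []

BFS order: [1, 2, 4, 0, 6, 3, 5]


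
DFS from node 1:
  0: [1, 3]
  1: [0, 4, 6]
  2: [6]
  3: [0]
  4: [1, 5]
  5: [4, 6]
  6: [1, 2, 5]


Visit 1, push [6, 4, 0]
Visit 0, push [3]
Visit 3, push []
Visit 4, push [5]
Visit 5, push [6]
Visit 6, push [2]
Visit 2, push []

DFS order: [1, 0, 3, 4, 5, 6, 2]


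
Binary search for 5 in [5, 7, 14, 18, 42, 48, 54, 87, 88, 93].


Step 1: lo=0, hi=9, mid=4, val=42
Step 2: lo=0, hi=3, mid=1, val=7
Step 3: lo=0, hi=0, mid=0, val=5

Found at index 0


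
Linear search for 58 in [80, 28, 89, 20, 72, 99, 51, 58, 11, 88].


i=0: 80!=58
i=1: 28!=58
i=2: 89!=58
i=3: 20!=58
i=4: 72!=58
i=5: 99!=58
i=6: 51!=58
i=7: 58==58 found!

Found at 7, 8 comps


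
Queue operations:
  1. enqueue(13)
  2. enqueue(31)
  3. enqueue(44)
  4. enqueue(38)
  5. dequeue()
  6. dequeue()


enqueue(13) -> [13]
enqueue(31) -> [13, 31]
enqueue(44) -> [13, 31, 44]
enqueue(38) -> [13, 31, 44, 38]
dequeue()->13, [31, 44, 38]
dequeue()->31, [44, 38]

Final queue: [44, 38]


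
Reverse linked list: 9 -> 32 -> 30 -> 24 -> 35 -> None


Step 1: curr=9, set curr.next=prev(None) | reversed so far: 9
Step 2: curr=32, set curr.next=prev(9) | reversed so far: 32 -> 9
Step 3: curr=30, set curr.next=prev(32) | reversed so far: 30 -> 32 -> 9
Step 4: curr=24, set curr.next=prev(30) | reversed so far: 24 -> 30 -> 32 -> 9
Step 5: curr=35, set curr.next=prev(24) | reversed so far: 35 -> 24 -> 30 -> 32 -> 9

35 -> 24 -> 30 -> 32 -> 9 -> None


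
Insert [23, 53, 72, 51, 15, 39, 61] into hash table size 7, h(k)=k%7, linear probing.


Insert 23: h=2 -> slot 2
Insert 53: h=4 -> slot 4
Insert 72: h=2, 1 probes -> slot 3
Insert 51: h=2, 3 probes -> slot 5
Insert 15: h=1 -> slot 1
Insert 39: h=4, 2 probes -> slot 6
Insert 61: h=5, 2 probes -> slot 0

Table: [61, 15, 23, 72, 53, 51, 39]


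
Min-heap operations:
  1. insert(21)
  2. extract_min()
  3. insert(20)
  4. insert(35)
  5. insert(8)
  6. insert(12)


insert(21) -> [21]
extract_min()->21, []
insert(20) -> [20]
insert(35) -> [20, 35]
insert(8) -> [8, 35, 20]
insert(12) -> [8, 12, 20, 35]

Final heap: [8, 12, 20, 35]


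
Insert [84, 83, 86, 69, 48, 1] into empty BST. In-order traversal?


Insert 84: root
Insert 83: L from 84
Insert 86: R from 84
Insert 69: L from 84 -> L from 83
Insert 48: L from 84 -> L from 83 -> L from 69
Insert 1: L from 84 -> L from 83 -> L from 69 -> L from 48

In-order: [1, 48, 69, 83, 84, 86]


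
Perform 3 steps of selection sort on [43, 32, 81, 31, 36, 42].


Initial: [43, 32, 81, 31, 36, 42]
Step 1: min=31 at 3
  Swap: [31, 32, 81, 43, 36, 42]
Step 2: min=32 at 1
  Swap: [31, 32, 81, 43, 36, 42]
Step 3: min=36 at 4
  Swap: [31, 32, 36, 43, 81, 42]

After 3 steps: [31, 32, 36, 43, 81, 42]


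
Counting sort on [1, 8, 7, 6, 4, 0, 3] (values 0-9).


Input: [1, 8, 7, 6, 4, 0, 3]
Counts: [1, 1, 0, 1, 1, 0, 1, 1, 1, 0]

Sorted: [0, 1, 3, 4, 6, 7, 8]


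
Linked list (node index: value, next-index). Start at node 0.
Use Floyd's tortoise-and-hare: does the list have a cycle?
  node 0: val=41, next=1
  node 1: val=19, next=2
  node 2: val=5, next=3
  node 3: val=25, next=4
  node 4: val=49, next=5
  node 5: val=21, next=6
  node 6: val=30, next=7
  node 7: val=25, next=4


Floyd's tortoise (slow, +1) and hare (fast, +2):
  init: slow=0, fast=0
  step 1: slow=1, fast=2
  step 2: slow=2, fast=4
  step 3: slow=3, fast=6
  step 4: slow=4, fast=4
  slow == fast at node 4: cycle detected

Cycle: yes


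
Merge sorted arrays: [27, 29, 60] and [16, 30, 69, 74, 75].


Take 16 from B
Take 27 from A
Take 29 from A
Take 30 from B
Take 60 from A

Merged: [16, 27, 29, 30, 60, 69, 74, 75]


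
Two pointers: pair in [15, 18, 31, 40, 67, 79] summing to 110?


lo=0(15)+hi=5(79)=94
lo=1(18)+hi=5(79)=97
lo=2(31)+hi=5(79)=110

Yes: 31+79=110


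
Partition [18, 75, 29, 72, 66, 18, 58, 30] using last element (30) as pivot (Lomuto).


Pivot: 30
  18 <= 30: advance i (no swap)
  29 <= 30: swap -> [18, 29, 75, 72, 66, 18, 58, 30]
  18 <= 30: swap -> [18, 29, 18, 72, 66, 75, 58, 30]
Place pivot at 3: [18, 29, 18, 30, 66, 75, 58, 72]

Partitioned: [18, 29, 18, 30, 66, 75, 58, 72]


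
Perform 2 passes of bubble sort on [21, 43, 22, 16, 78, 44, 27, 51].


Initial: [21, 43, 22, 16, 78, 44, 27, 51]
Pass 1: [21, 22, 16, 43, 44, 27, 51, 78] (5 swaps)
Pass 2: [21, 16, 22, 43, 27, 44, 51, 78] (2 swaps)

After 2 passes: [21, 16, 22, 43, 27, 44, 51, 78]


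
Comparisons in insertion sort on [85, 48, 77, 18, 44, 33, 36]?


Algorithm: insertion sort
Input: [85, 48, 77, 18, 44, 33, 36]
Sorted: [18, 33, 36, 44, 48, 77, 85]

20


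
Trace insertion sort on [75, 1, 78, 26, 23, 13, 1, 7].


Initial: [75, 1, 78, 26, 23, 13, 1, 7]
Insert 1: [1, 75, 78, 26, 23, 13, 1, 7]
Insert 78: [1, 75, 78, 26, 23, 13, 1, 7]
Insert 26: [1, 26, 75, 78, 23, 13, 1, 7]
Insert 23: [1, 23, 26, 75, 78, 13, 1, 7]
Insert 13: [1, 13, 23, 26, 75, 78, 1, 7]
Insert 1: [1, 1, 13, 23, 26, 75, 78, 7]
Insert 7: [1, 1, 7, 13, 23, 26, 75, 78]

Sorted: [1, 1, 7, 13, 23, 26, 75, 78]


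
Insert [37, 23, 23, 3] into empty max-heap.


Insert 37: [37]
Insert 23: [37, 23]
Insert 23: [37, 23, 23]
Insert 3: [37, 23, 23, 3]

Final heap: [37, 23, 23, 3]


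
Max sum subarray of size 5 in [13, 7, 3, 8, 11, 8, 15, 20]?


[0:5]: 42
[1:6]: 37
[2:7]: 45
[3:8]: 62

Max: 62 at [3:8]


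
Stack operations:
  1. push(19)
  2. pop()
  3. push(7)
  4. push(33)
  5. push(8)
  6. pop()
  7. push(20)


push(19) -> [19]
pop()->19, []
push(7) -> [7]
push(33) -> [7, 33]
push(8) -> [7, 33, 8]
pop()->8, [7, 33]
push(20) -> [7, 33, 20]

Final stack: [7, 33, 20]


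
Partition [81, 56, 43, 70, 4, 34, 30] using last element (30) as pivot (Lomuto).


Pivot: 30
  4 <= 30: swap -> [4, 56, 43, 70, 81, 34, 30]
Place pivot at 1: [4, 30, 43, 70, 81, 34, 56]

Partitioned: [4, 30, 43, 70, 81, 34, 56]


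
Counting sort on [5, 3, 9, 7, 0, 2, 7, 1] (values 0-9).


Input: [5, 3, 9, 7, 0, 2, 7, 1]
Counts: [1, 1, 1, 1, 0, 1, 0, 2, 0, 1]

Sorted: [0, 1, 2, 3, 5, 7, 7, 9]


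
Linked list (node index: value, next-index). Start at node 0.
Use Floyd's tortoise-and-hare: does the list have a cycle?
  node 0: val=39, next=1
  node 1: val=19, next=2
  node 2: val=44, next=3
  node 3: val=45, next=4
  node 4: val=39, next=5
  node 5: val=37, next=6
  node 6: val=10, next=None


Floyd's tortoise (slow, +1) and hare (fast, +2):
  init: slow=0, fast=0
  step 1: slow=1, fast=2
  step 2: slow=2, fast=4
  step 3: slow=3, fast=6
  step 4: fast -> None, no cycle

Cycle: no


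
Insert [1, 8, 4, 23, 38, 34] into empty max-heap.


Insert 1: [1]
Insert 8: [8, 1]
Insert 4: [8, 1, 4]
Insert 23: [23, 8, 4, 1]
Insert 38: [38, 23, 4, 1, 8]
Insert 34: [38, 23, 34, 1, 8, 4]

Final heap: [38, 23, 34, 1, 8, 4]


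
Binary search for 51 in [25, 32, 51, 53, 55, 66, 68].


Step 1: lo=0, hi=6, mid=3, val=53
Step 2: lo=0, hi=2, mid=1, val=32
Step 3: lo=2, hi=2, mid=2, val=51

Found at index 2


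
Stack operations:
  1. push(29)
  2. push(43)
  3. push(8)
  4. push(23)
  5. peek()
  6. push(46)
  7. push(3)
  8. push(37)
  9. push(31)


push(29) -> [29]
push(43) -> [29, 43]
push(8) -> [29, 43, 8]
push(23) -> [29, 43, 8, 23]
peek()->23
push(46) -> [29, 43, 8, 23, 46]
push(3) -> [29, 43, 8, 23, 46, 3]
push(37) -> [29, 43, 8, 23, 46, 3, 37]
push(31) -> [29, 43, 8, 23, 46, 3, 37, 31]

Final stack: [29, 43, 8, 23, 46, 3, 37, 31]


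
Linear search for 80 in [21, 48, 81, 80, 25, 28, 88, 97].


i=0: 21!=80
i=1: 48!=80
i=2: 81!=80
i=3: 80==80 found!

Found at 3, 4 comps


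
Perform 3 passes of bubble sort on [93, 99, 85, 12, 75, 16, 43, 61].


Initial: [93, 99, 85, 12, 75, 16, 43, 61]
Pass 1: [93, 85, 12, 75, 16, 43, 61, 99] (6 swaps)
Pass 2: [85, 12, 75, 16, 43, 61, 93, 99] (6 swaps)
Pass 3: [12, 75, 16, 43, 61, 85, 93, 99] (5 swaps)

After 3 passes: [12, 75, 16, 43, 61, 85, 93, 99]


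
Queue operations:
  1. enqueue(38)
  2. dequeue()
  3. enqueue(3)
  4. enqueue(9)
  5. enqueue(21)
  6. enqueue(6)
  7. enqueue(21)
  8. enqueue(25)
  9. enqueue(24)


enqueue(38) -> [38]
dequeue()->38, []
enqueue(3) -> [3]
enqueue(9) -> [3, 9]
enqueue(21) -> [3, 9, 21]
enqueue(6) -> [3, 9, 21, 6]
enqueue(21) -> [3, 9, 21, 6, 21]
enqueue(25) -> [3, 9, 21, 6, 21, 25]
enqueue(24) -> [3, 9, 21, 6, 21, 25, 24]

Final queue: [3, 9, 21, 6, 21, 25, 24]


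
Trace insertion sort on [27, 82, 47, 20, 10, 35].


Initial: [27, 82, 47, 20, 10, 35]
Insert 82: [27, 82, 47, 20, 10, 35]
Insert 47: [27, 47, 82, 20, 10, 35]
Insert 20: [20, 27, 47, 82, 10, 35]
Insert 10: [10, 20, 27, 47, 82, 35]
Insert 35: [10, 20, 27, 35, 47, 82]

Sorted: [10, 20, 27, 35, 47, 82]


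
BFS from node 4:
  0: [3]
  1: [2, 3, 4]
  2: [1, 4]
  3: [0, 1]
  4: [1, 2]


Visit 4, enqueue [1, 2]
Visit 1, enqueue [3]
Visit 2, enqueue []
Visit 3, enqueue [0]
Visit 0, enqueue []

BFS order: [4, 1, 2, 3, 0]


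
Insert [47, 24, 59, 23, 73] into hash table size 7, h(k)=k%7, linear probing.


Insert 47: h=5 -> slot 5
Insert 24: h=3 -> slot 3
Insert 59: h=3, 1 probes -> slot 4
Insert 23: h=2 -> slot 2
Insert 73: h=3, 3 probes -> slot 6

Table: [None, None, 23, 24, 59, 47, 73]


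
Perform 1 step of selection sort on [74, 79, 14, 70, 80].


Initial: [74, 79, 14, 70, 80]
Step 1: min=14 at 2
  Swap: [14, 79, 74, 70, 80]

After 1 step: [14, 79, 74, 70, 80]


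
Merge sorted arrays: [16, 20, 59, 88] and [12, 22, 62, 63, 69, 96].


Take 12 from B
Take 16 from A
Take 20 from A
Take 22 from B
Take 59 from A
Take 62 from B
Take 63 from B
Take 69 from B
Take 88 from A

Merged: [12, 16, 20, 22, 59, 62, 63, 69, 88, 96]


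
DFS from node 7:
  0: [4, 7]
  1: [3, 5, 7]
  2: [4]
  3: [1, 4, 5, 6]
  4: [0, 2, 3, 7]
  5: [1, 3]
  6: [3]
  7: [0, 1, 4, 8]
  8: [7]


Visit 7, push [8, 4, 1, 0]
Visit 0, push [4]
Visit 4, push [3, 2]
Visit 2, push []
Visit 3, push [6, 5, 1]
Visit 1, push [5]
Visit 5, push []
Visit 6, push []
Visit 8, push []

DFS order: [7, 0, 4, 2, 3, 1, 5, 6, 8]


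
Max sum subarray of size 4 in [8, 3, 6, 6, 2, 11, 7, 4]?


[0:4]: 23
[1:5]: 17
[2:6]: 25
[3:7]: 26
[4:8]: 24

Max: 26 at [3:7]


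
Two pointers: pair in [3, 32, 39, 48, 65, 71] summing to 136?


lo=0(3)+hi=5(71)=74
lo=1(32)+hi=5(71)=103
lo=2(39)+hi=5(71)=110
lo=3(48)+hi=5(71)=119
lo=4(65)+hi=5(71)=136

Yes: 65+71=136


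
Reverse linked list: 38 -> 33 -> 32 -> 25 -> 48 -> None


Step 1: curr=38, set curr.next=prev(None) | reversed so far: 38
Step 2: curr=33, set curr.next=prev(38) | reversed so far: 33 -> 38
Step 3: curr=32, set curr.next=prev(33) | reversed so far: 32 -> 33 -> 38
Step 4: curr=25, set curr.next=prev(32) | reversed so far: 25 -> 32 -> 33 -> 38
Step 5: curr=48, set curr.next=prev(25) | reversed so far: 48 -> 25 -> 32 -> 33 -> 38

48 -> 25 -> 32 -> 33 -> 38 -> None


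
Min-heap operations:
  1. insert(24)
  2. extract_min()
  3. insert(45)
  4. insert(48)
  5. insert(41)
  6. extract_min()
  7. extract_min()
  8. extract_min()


insert(24) -> [24]
extract_min()->24, []
insert(45) -> [45]
insert(48) -> [45, 48]
insert(41) -> [41, 48, 45]
extract_min()->41, [45, 48]
extract_min()->45, [48]
extract_min()->48, []

Final heap: []


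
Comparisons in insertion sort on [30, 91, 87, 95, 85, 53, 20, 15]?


Algorithm: insertion sort
Input: [30, 91, 87, 95, 85, 53, 20, 15]
Sorted: [15, 20, 30, 53, 85, 87, 91, 95]

26


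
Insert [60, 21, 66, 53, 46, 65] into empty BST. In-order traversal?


Insert 60: root
Insert 21: L from 60
Insert 66: R from 60
Insert 53: L from 60 -> R from 21
Insert 46: L from 60 -> R from 21 -> L from 53
Insert 65: R from 60 -> L from 66

In-order: [21, 46, 53, 60, 65, 66]


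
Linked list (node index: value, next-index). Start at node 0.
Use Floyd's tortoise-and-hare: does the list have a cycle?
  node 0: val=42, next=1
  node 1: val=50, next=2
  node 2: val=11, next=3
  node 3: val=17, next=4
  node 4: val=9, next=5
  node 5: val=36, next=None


Floyd's tortoise (slow, +1) and hare (fast, +2):
  init: slow=0, fast=0
  step 1: slow=1, fast=2
  step 2: slow=2, fast=4
  step 3: fast 4->5->None, no cycle

Cycle: no


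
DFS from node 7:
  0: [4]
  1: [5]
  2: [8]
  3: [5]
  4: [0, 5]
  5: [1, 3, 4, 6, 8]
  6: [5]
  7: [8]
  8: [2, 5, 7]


Visit 7, push [8]
Visit 8, push [5, 2]
Visit 2, push []
Visit 5, push [6, 4, 3, 1]
Visit 1, push []
Visit 3, push []
Visit 4, push [0]
Visit 0, push []
Visit 6, push []

DFS order: [7, 8, 2, 5, 1, 3, 4, 0, 6]


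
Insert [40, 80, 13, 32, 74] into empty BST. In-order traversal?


Insert 40: root
Insert 80: R from 40
Insert 13: L from 40
Insert 32: L from 40 -> R from 13
Insert 74: R from 40 -> L from 80

In-order: [13, 32, 40, 74, 80]


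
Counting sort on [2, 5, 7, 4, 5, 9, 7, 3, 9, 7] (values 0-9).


Input: [2, 5, 7, 4, 5, 9, 7, 3, 9, 7]
Counts: [0, 0, 1, 1, 1, 2, 0, 3, 0, 2]

Sorted: [2, 3, 4, 5, 5, 7, 7, 7, 9, 9]


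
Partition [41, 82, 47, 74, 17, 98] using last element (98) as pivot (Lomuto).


Pivot: 98
  41 <= 98: advance i (no swap)
  82 <= 98: advance i (no swap)
  47 <= 98: advance i (no swap)
  74 <= 98: advance i (no swap)
  17 <= 98: advance i (no swap)
Place pivot at 5: [41, 82, 47, 74, 17, 98]

Partitioned: [41, 82, 47, 74, 17, 98]


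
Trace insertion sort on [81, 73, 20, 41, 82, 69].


Initial: [81, 73, 20, 41, 82, 69]
Insert 73: [73, 81, 20, 41, 82, 69]
Insert 20: [20, 73, 81, 41, 82, 69]
Insert 41: [20, 41, 73, 81, 82, 69]
Insert 82: [20, 41, 73, 81, 82, 69]
Insert 69: [20, 41, 69, 73, 81, 82]

Sorted: [20, 41, 69, 73, 81, 82]


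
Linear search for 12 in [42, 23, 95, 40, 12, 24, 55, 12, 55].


i=0: 42!=12
i=1: 23!=12
i=2: 95!=12
i=3: 40!=12
i=4: 12==12 found!

Found at 4, 5 comps


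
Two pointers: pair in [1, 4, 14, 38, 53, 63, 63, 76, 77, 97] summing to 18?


lo=0(1)+hi=9(97)=98
lo=0(1)+hi=8(77)=78
lo=0(1)+hi=7(76)=77
lo=0(1)+hi=6(63)=64
lo=0(1)+hi=5(63)=64
lo=0(1)+hi=4(53)=54
lo=0(1)+hi=3(38)=39
lo=0(1)+hi=2(14)=15
lo=1(4)+hi=2(14)=18

Yes: 4+14=18


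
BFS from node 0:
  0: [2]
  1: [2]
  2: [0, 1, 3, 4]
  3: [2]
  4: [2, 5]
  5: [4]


Visit 0, enqueue [2]
Visit 2, enqueue [1, 3, 4]
Visit 1, enqueue []
Visit 3, enqueue []
Visit 4, enqueue [5]
Visit 5, enqueue []

BFS order: [0, 2, 1, 3, 4, 5]


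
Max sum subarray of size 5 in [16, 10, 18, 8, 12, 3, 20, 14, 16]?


[0:5]: 64
[1:6]: 51
[2:7]: 61
[3:8]: 57
[4:9]: 65

Max: 65 at [4:9]


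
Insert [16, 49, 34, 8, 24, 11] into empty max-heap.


Insert 16: [16]
Insert 49: [49, 16]
Insert 34: [49, 16, 34]
Insert 8: [49, 16, 34, 8]
Insert 24: [49, 24, 34, 8, 16]
Insert 11: [49, 24, 34, 8, 16, 11]

Final heap: [49, 24, 34, 8, 16, 11]


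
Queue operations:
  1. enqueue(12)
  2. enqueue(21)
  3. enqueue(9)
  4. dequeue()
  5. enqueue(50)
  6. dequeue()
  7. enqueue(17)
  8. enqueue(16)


enqueue(12) -> [12]
enqueue(21) -> [12, 21]
enqueue(9) -> [12, 21, 9]
dequeue()->12, [21, 9]
enqueue(50) -> [21, 9, 50]
dequeue()->21, [9, 50]
enqueue(17) -> [9, 50, 17]
enqueue(16) -> [9, 50, 17, 16]

Final queue: [9, 50, 17, 16]


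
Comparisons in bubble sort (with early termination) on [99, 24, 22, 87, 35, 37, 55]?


Algorithm: bubble sort (with early termination)
Input: [99, 24, 22, 87, 35, 37, 55]
Sorted: [22, 24, 35, 37, 55, 87, 99]

15


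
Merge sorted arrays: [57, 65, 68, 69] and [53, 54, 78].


Take 53 from B
Take 54 from B
Take 57 from A
Take 65 from A
Take 68 from A
Take 69 from A

Merged: [53, 54, 57, 65, 68, 69, 78]


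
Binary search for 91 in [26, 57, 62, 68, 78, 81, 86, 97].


Step 1: lo=0, hi=7, mid=3, val=68
Step 2: lo=4, hi=7, mid=5, val=81
Step 3: lo=6, hi=7, mid=6, val=86
Step 4: lo=7, hi=7, mid=7, val=97

Not found


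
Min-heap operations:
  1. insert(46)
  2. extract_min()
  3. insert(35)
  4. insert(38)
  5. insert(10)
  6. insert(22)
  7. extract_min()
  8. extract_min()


insert(46) -> [46]
extract_min()->46, []
insert(35) -> [35]
insert(38) -> [35, 38]
insert(10) -> [10, 38, 35]
insert(22) -> [10, 22, 35, 38]
extract_min()->10, [22, 38, 35]
extract_min()->22, [35, 38]

Final heap: [35, 38]


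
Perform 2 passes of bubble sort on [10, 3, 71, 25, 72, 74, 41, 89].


Initial: [10, 3, 71, 25, 72, 74, 41, 89]
Pass 1: [3, 10, 25, 71, 72, 41, 74, 89] (3 swaps)
Pass 2: [3, 10, 25, 71, 41, 72, 74, 89] (1 swaps)

After 2 passes: [3, 10, 25, 71, 41, 72, 74, 89]


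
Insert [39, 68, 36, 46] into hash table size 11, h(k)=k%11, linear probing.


Insert 39: h=6 -> slot 6
Insert 68: h=2 -> slot 2
Insert 36: h=3 -> slot 3
Insert 46: h=2, 2 probes -> slot 4

Table: [None, None, 68, 36, 46, None, 39, None, None, None, None]


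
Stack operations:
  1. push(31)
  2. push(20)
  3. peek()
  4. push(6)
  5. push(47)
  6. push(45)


push(31) -> [31]
push(20) -> [31, 20]
peek()->20
push(6) -> [31, 20, 6]
push(47) -> [31, 20, 6, 47]
push(45) -> [31, 20, 6, 47, 45]

Final stack: [31, 20, 6, 47, 45]


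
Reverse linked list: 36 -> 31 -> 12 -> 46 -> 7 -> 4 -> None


Step 1: curr=36, set curr.next=prev(None) | reversed so far: 36
Step 2: curr=31, set curr.next=prev(36) | reversed so far: 31 -> 36
Step 3: curr=12, set curr.next=prev(31) | reversed so far: 12 -> 31 -> 36
Step 4: curr=46, set curr.next=prev(12) | reversed so far: 46 -> 12 -> 31 -> 36
Step 5: curr=7, set curr.next=prev(46) | reversed so far: 7 -> 46 -> 12 -> 31 -> 36
Step 6: curr=4, set curr.next=prev(7) | reversed so far: 4 -> 7 -> 46 -> 12 -> 31 -> 36

4 -> 7 -> 46 -> 12 -> 31 -> 36 -> None


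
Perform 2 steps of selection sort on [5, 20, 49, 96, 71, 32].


Initial: [5, 20, 49, 96, 71, 32]
Step 1: min=5 at 0
  Swap: [5, 20, 49, 96, 71, 32]
Step 2: min=20 at 1
  Swap: [5, 20, 49, 96, 71, 32]

After 2 steps: [5, 20, 49, 96, 71, 32]


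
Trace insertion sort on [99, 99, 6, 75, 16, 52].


Initial: [99, 99, 6, 75, 16, 52]
Insert 99: [99, 99, 6, 75, 16, 52]
Insert 6: [6, 99, 99, 75, 16, 52]
Insert 75: [6, 75, 99, 99, 16, 52]
Insert 16: [6, 16, 75, 99, 99, 52]
Insert 52: [6, 16, 52, 75, 99, 99]

Sorted: [6, 16, 52, 75, 99, 99]


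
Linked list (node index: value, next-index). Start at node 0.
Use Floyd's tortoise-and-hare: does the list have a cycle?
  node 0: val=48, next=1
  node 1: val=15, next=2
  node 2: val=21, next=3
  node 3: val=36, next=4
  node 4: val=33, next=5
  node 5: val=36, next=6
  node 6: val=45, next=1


Floyd's tortoise (slow, +1) and hare (fast, +2):
  init: slow=0, fast=0
  step 1: slow=1, fast=2
  step 2: slow=2, fast=4
  step 3: slow=3, fast=6
  step 4: slow=4, fast=2
  step 5: slow=5, fast=4
  step 6: slow=6, fast=6
  slow == fast at node 6: cycle detected

Cycle: yes


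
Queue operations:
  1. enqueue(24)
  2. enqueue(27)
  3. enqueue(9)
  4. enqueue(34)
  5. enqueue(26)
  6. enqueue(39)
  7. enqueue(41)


enqueue(24) -> [24]
enqueue(27) -> [24, 27]
enqueue(9) -> [24, 27, 9]
enqueue(34) -> [24, 27, 9, 34]
enqueue(26) -> [24, 27, 9, 34, 26]
enqueue(39) -> [24, 27, 9, 34, 26, 39]
enqueue(41) -> [24, 27, 9, 34, 26, 39, 41]

Final queue: [24, 27, 9, 34, 26, 39, 41]


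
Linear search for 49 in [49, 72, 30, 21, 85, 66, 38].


i=0: 49==49 found!

Found at 0, 1 comps


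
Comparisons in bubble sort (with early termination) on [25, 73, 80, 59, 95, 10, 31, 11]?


Algorithm: bubble sort (with early termination)
Input: [25, 73, 80, 59, 95, 10, 31, 11]
Sorted: [10, 11, 25, 31, 59, 73, 80, 95]

28


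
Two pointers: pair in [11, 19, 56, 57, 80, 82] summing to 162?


lo=0(11)+hi=5(82)=93
lo=1(19)+hi=5(82)=101
lo=2(56)+hi=5(82)=138
lo=3(57)+hi=5(82)=139
lo=4(80)+hi=5(82)=162

Yes: 80+82=162


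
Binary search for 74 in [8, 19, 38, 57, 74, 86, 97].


Step 1: lo=0, hi=6, mid=3, val=57
Step 2: lo=4, hi=6, mid=5, val=86
Step 3: lo=4, hi=4, mid=4, val=74

Found at index 4


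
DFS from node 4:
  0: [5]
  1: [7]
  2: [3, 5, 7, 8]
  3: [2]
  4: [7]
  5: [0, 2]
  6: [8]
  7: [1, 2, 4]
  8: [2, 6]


Visit 4, push [7]
Visit 7, push [2, 1]
Visit 1, push []
Visit 2, push [8, 5, 3]
Visit 3, push []
Visit 5, push [0]
Visit 0, push []
Visit 8, push [6]
Visit 6, push []

DFS order: [4, 7, 1, 2, 3, 5, 0, 8, 6]


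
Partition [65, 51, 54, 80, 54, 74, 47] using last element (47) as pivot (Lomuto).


Pivot: 47
Place pivot at 0: [47, 51, 54, 80, 54, 74, 65]

Partitioned: [47, 51, 54, 80, 54, 74, 65]


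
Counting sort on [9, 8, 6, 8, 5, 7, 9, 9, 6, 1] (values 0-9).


Input: [9, 8, 6, 8, 5, 7, 9, 9, 6, 1]
Counts: [0, 1, 0, 0, 0, 1, 2, 1, 2, 3]

Sorted: [1, 5, 6, 6, 7, 8, 8, 9, 9, 9]


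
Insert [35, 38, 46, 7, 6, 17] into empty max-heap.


Insert 35: [35]
Insert 38: [38, 35]
Insert 46: [46, 35, 38]
Insert 7: [46, 35, 38, 7]
Insert 6: [46, 35, 38, 7, 6]
Insert 17: [46, 35, 38, 7, 6, 17]

Final heap: [46, 35, 38, 7, 6, 17]


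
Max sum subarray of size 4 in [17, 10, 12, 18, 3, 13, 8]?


[0:4]: 57
[1:5]: 43
[2:6]: 46
[3:7]: 42

Max: 57 at [0:4]


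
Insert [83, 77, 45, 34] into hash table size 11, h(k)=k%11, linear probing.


Insert 83: h=6 -> slot 6
Insert 77: h=0 -> slot 0
Insert 45: h=1 -> slot 1
Insert 34: h=1, 1 probes -> slot 2

Table: [77, 45, 34, None, None, None, 83, None, None, None, None]


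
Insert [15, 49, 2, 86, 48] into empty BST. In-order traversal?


Insert 15: root
Insert 49: R from 15
Insert 2: L from 15
Insert 86: R from 15 -> R from 49
Insert 48: R from 15 -> L from 49

In-order: [2, 15, 48, 49, 86]


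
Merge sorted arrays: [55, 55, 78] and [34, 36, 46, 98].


Take 34 from B
Take 36 from B
Take 46 from B
Take 55 from A
Take 55 from A
Take 78 from A

Merged: [34, 36, 46, 55, 55, 78, 98]


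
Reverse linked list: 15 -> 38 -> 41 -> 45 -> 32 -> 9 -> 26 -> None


Step 1: curr=15, set curr.next=prev(None) | reversed so far: 15
Step 2: curr=38, set curr.next=prev(15) | reversed so far: 38 -> 15
Step 3: curr=41, set curr.next=prev(38) | reversed so far: 41 -> 38 -> 15
Step 4: curr=45, set curr.next=prev(41) | reversed so far: 45 -> 41 -> 38 -> 15
Step 5: curr=32, set curr.next=prev(45) | reversed so far: 32 -> 45 -> 41 -> 38 -> 15
Step 6: curr=9, set curr.next=prev(32) | reversed so far: 9 -> 32 -> 45 -> 41 -> 38 -> 15
Step 7: curr=26, set curr.next=prev(9) | reversed so far: 26 -> 9 -> 32 -> 45 -> 41 -> 38 -> 15

26 -> 9 -> 32 -> 45 -> 41 -> 38 -> 15 -> None


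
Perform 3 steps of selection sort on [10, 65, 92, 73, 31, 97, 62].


Initial: [10, 65, 92, 73, 31, 97, 62]
Step 1: min=10 at 0
  Swap: [10, 65, 92, 73, 31, 97, 62]
Step 2: min=31 at 4
  Swap: [10, 31, 92, 73, 65, 97, 62]
Step 3: min=62 at 6
  Swap: [10, 31, 62, 73, 65, 97, 92]

After 3 steps: [10, 31, 62, 73, 65, 97, 92]


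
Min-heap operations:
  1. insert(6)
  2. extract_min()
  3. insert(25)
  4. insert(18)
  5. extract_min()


insert(6) -> [6]
extract_min()->6, []
insert(25) -> [25]
insert(18) -> [18, 25]
extract_min()->18, [25]

Final heap: [25]


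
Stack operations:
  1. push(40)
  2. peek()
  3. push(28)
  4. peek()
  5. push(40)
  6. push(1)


push(40) -> [40]
peek()->40
push(28) -> [40, 28]
peek()->28
push(40) -> [40, 28, 40]
push(1) -> [40, 28, 40, 1]

Final stack: [40, 28, 40, 1]


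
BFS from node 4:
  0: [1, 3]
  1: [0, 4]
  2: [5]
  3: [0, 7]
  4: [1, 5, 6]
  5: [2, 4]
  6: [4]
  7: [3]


Visit 4, enqueue [1, 5, 6]
Visit 1, enqueue [0]
Visit 5, enqueue [2]
Visit 6, enqueue []
Visit 0, enqueue [3]
Visit 2, enqueue []
Visit 3, enqueue [7]
Visit 7, enqueue []

BFS order: [4, 1, 5, 6, 0, 2, 3, 7]


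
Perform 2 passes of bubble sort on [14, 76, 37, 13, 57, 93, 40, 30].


Initial: [14, 76, 37, 13, 57, 93, 40, 30]
Pass 1: [14, 37, 13, 57, 76, 40, 30, 93] (5 swaps)
Pass 2: [14, 13, 37, 57, 40, 30, 76, 93] (3 swaps)

After 2 passes: [14, 13, 37, 57, 40, 30, 76, 93]


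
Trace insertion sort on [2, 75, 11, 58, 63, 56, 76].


Initial: [2, 75, 11, 58, 63, 56, 76]
Insert 75: [2, 75, 11, 58, 63, 56, 76]
Insert 11: [2, 11, 75, 58, 63, 56, 76]
Insert 58: [2, 11, 58, 75, 63, 56, 76]
Insert 63: [2, 11, 58, 63, 75, 56, 76]
Insert 56: [2, 11, 56, 58, 63, 75, 76]
Insert 76: [2, 11, 56, 58, 63, 75, 76]

Sorted: [2, 11, 56, 58, 63, 75, 76]


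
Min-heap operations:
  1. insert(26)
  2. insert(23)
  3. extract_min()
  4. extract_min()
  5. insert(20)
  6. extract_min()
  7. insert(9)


insert(26) -> [26]
insert(23) -> [23, 26]
extract_min()->23, [26]
extract_min()->26, []
insert(20) -> [20]
extract_min()->20, []
insert(9) -> [9]

Final heap: [9]


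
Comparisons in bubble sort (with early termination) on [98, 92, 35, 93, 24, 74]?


Algorithm: bubble sort (with early termination)
Input: [98, 92, 35, 93, 24, 74]
Sorted: [24, 35, 74, 92, 93, 98]

15


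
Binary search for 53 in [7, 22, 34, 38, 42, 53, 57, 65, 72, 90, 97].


Step 1: lo=0, hi=10, mid=5, val=53

Found at index 5


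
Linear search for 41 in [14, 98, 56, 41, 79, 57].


i=0: 14!=41
i=1: 98!=41
i=2: 56!=41
i=3: 41==41 found!

Found at 3, 4 comps


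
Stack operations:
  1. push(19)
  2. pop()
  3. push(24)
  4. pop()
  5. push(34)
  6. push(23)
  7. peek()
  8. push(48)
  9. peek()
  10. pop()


push(19) -> [19]
pop()->19, []
push(24) -> [24]
pop()->24, []
push(34) -> [34]
push(23) -> [34, 23]
peek()->23
push(48) -> [34, 23, 48]
peek()->48
pop()->48, [34, 23]

Final stack: [34, 23]


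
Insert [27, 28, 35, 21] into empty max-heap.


Insert 27: [27]
Insert 28: [28, 27]
Insert 35: [35, 27, 28]
Insert 21: [35, 27, 28, 21]

Final heap: [35, 27, 28, 21]


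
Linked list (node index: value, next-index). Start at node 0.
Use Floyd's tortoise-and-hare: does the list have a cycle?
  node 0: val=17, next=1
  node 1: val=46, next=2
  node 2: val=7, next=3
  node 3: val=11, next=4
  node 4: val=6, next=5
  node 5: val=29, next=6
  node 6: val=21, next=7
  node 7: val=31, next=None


Floyd's tortoise (slow, +1) and hare (fast, +2):
  init: slow=0, fast=0
  step 1: slow=1, fast=2
  step 2: slow=2, fast=4
  step 3: slow=3, fast=6
  step 4: fast 6->7->None, no cycle

Cycle: no


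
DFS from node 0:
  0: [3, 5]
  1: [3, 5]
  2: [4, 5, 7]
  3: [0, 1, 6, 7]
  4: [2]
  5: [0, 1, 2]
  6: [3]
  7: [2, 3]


Visit 0, push [5, 3]
Visit 3, push [7, 6, 1]
Visit 1, push [5]
Visit 5, push [2]
Visit 2, push [7, 4]
Visit 4, push []
Visit 7, push []
Visit 6, push []

DFS order: [0, 3, 1, 5, 2, 4, 7, 6]


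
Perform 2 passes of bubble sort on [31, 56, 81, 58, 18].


Initial: [31, 56, 81, 58, 18]
Pass 1: [31, 56, 58, 18, 81] (2 swaps)
Pass 2: [31, 56, 18, 58, 81] (1 swaps)

After 2 passes: [31, 56, 18, 58, 81]


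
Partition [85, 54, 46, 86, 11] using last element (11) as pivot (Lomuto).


Pivot: 11
Place pivot at 0: [11, 54, 46, 86, 85]

Partitioned: [11, 54, 46, 86, 85]


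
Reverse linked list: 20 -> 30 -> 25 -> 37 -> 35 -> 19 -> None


Step 1: curr=20, set curr.next=prev(None) | reversed so far: 20
Step 2: curr=30, set curr.next=prev(20) | reversed so far: 30 -> 20
Step 3: curr=25, set curr.next=prev(30) | reversed so far: 25 -> 30 -> 20
Step 4: curr=37, set curr.next=prev(25) | reversed so far: 37 -> 25 -> 30 -> 20
Step 5: curr=35, set curr.next=prev(37) | reversed so far: 35 -> 37 -> 25 -> 30 -> 20
Step 6: curr=19, set curr.next=prev(35) | reversed so far: 19 -> 35 -> 37 -> 25 -> 30 -> 20

19 -> 35 -> 37 -> 25 -> 30 -> 20 -> None


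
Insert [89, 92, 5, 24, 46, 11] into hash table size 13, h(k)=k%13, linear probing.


Insert 89: h=11 -> slot 11
Insert 92: h=1 -> slot 1
Insert 5: h=5 -> slot 5
Insert 24: h=11, 1 probes -> slot 12
Insert 46: h=7 -> slot 7
Insert 11: h=11, 2 probes -> slot 0

Table: [11, 92, None, None, None, 5, None, 46, None, None, None, 89, 24]


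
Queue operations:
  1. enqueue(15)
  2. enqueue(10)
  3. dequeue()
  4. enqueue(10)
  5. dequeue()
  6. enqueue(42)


enqueue(15) -> [15]
enqueue(10) -> [15, 10]
dequeue()->15, [10]
enqueue(10) -> [10, 10]
dequeue()->10, [10]
enqueue(42) -> [10, 42]

Final queue: [10, 42]


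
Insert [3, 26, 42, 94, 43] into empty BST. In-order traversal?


Insert 3: root
Insert 26: R from 3
Insert 42: R from 3 -> R from 26
Insert 94: R from 3 -> R from 26 -> R from 42
Insert 43: R from 3 -> R from 26 -> R from 42 -> L from 94

In-order: [3, 26, 42, 43, 94]


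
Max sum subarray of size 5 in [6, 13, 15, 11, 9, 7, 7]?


[0:5]: 54
[1:6]: 55
[2:7]: 49

Max: 55 at [1:6]


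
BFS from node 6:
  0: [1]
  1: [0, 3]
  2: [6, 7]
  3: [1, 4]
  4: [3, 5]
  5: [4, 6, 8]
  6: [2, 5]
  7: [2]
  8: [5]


Visit 6, enqueue [2, 5]
Visit 2, enqueue [7]
Visit 5, enqueue [4, 8]
Visit 7, enqueue []
Visit 4, enqueue [3]
Visit 8, enqueue []
Visit 3, enqueue [1]
Visit 1, enqueue [0]
Visit 0, enqueue []

BFS order: [6, 2, 5, 7, 4, 8, 3, 1, 0]


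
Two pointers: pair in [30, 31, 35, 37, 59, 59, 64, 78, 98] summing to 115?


lo=0(30)+hi=8(98)=128
lo=0(30)+hi=7(78)=108
lo=1(31)+hi=7(78)=109
lo=2(35)+hi=7(78)=113
lo=3(37)+hi=7(78)=115

Yes: 37+78=115


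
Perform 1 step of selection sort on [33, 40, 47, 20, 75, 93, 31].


Initial: [33, 40, 47, 20, 75, 93, 31]
Step 1: min=20 at 3
  Swap: [20, 40, 47, 33, 75, 93, 31]

After 1 step: [20, 40, 47, 33, 75, 93, 31]


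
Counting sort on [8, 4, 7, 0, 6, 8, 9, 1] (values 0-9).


Input: [8, 4, 7, 0, 6, 8, 9, 1]
Counts: [1, 1, 0, 0, 1, 0, 1, 1, 2, 1]

Sorted: [0, 1, 4, 6, 7, 8, 8, 9]


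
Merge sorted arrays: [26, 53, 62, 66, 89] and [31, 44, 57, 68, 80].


Take 26 from A
Take 31 from B
Take 44 from B
Take 53 from A
Take 57 from B
Take 62 from A
Take 66 from A
Take 68 from B
Take 80 from B

Merged: [26, 31, 44, 53, 57, 62, 66, 68, 80, 89]


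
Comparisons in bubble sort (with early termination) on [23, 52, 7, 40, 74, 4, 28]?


Algorithm: bubble sort (with early termination)
Input: [23, 52, 7, 40, 74, 4, 28]
Sorted: [4, 7, 23, 28, 40, 52, 74]

21


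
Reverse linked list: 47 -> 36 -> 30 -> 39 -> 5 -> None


Step 1: curr=47, set curr.next=prev(None) | reversed so far: 47
Step 2: curr=36, set curr.next=prev(47) | reversed so far: 36 -> 47
Step 3: curr=30, set curr.next=prev(36) | reversed so far: 30 -> 36 -> 47
Step 4: curr=39, set curr.next=prev(30) | reversed so far: 39 -> 30 -> 36 -> 47
Step 5: curr=5, set curr.next=prev(39) | reversed so far: 5 -> 39 -> 30 -> 36 -> 47

5 -> 39 -> 30 -> 36 -> 47 -> None


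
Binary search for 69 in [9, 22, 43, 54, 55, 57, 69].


Step 1: lo=0, hi=6, mid=3, val=54
Step 2: lo=4, hi=6, mid=5, val=57
Step 3: lo=6, hi=6, mid=6, val=69

Found at index 6


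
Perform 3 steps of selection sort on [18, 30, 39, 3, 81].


Initial: [18, 30, 39, 3, 81]
Step 1: min=3 at 3
  Swap: [3, 30, 39, 18, 81]
Step 2: min=18 at 3
  Swap: [3, 18, 39, 30, 81]
Step 3: min=30 at 3
  Swap: [3, 18, 30, 39, 81]

After 3 steps: [3, 18, 30, 39, 81]


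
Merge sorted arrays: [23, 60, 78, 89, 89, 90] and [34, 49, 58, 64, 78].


Take 23 from A
Take 34 from B
Take 49 from B
Take 58 from B
Take 60 from A
Take 64 from B
Take 78 from A
Take 78 from B

Merged: [23, 34, 49, 58, 60, 64, 78, 78, 89, 89, 90]


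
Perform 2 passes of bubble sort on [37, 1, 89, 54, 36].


Initial: [37, 1, 89, 54, 36]
Pass 1: [1, 37, 54, 36, 89] (3 swaps)
Pass 2: [1, 37, 36, 54, 89] (1 swaps)

After 2 passes: [1, 37, 36, 54, 89]


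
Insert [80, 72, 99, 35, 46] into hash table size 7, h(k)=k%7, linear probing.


Insert 80: h=3 -> slot 3
Insert 72: h=2 -> slot 2
Insert 99: h=1 -> slot 1
Insert 35: h=0 -> slot 0
Insert 46: h=4 -> slot 4

Table: [35, 99, 72, 80, 46, None, None]


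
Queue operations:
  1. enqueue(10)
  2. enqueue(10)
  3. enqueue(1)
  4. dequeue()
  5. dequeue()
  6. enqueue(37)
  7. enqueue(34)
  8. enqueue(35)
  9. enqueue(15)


enqueue(10) -> [10]
enqueue(10) -> [10, 10]
enqueue(1) -> [10, 10, 1]
dequeue()->10, [10, 1]
dequeue()->10, [1]
enqueue(37) -> [1, 37]
enqueue(34) -> [1, 37, 34]
enqueue(35) -> [1, 37, 34, 35]
enqueue(15) -> [1, 37, 34, 35, 15]

Final queue: [1, 37, 34, 35, 15]


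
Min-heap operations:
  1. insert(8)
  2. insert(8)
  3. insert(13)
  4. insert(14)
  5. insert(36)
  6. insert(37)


insert(8) -> [8]
insert(8) -> [8, 8]
insert(13) -> [8, 8, 13]
insert(14) -> [8, 8, 13, 14]
insert(36) -> [8, 8, 13, 14, 36]
insert(37) -> [8, 8, 13, 14, 36, 37]

Final heap: [8, 8, 13, 14, 36, 37]


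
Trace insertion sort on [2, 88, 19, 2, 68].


Initial: [2, 88, 19, 2, 68]
Insert 88: [2, 88, 19, 2, 68]
Insert 19: [2, 19, 88, 2, 68]
Insert 2: [2, 2, 19, 88, 68]
Insert 68: [2, 2, 19, 68, 88]

Sorted: [2, 2, 19, 68, 88]


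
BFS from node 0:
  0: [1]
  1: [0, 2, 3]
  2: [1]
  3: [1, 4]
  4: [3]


Visit 0, enqueue [1]
Visit 1, enqueue [2, 3]
Visit 2, enqueue []
Visit 3, enqueue [4]
Visit 4, enqueue []

BFS order: [0, 1, 2, 3, 4]


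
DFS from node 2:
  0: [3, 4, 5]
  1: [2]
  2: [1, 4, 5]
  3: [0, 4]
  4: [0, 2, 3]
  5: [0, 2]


Visit 2, push [5, 4, 1]
Visit 1, push []
Visit 4, push [3, 0]
Visit 0, push [5, 3]
Visit 3, push []
Visit 5, push []

DFS order: [2, 1, 4, 0, 3, 5]


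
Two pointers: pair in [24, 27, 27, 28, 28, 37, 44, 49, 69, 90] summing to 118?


lo=0(24)+hi=9(90)=114
lo=1(27)+hi=9(90)=117
lo=2(27)+hi=9(90)=117
lo=3(28)+hi=9(90)=118

Yes: 28+90=118


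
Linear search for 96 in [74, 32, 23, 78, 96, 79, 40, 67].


i=0: 74!=96
i=1: 32!=96
i=2: 23!=96
i=3: 78!=96
i=4: 96==96 found!

Found at 4, 5 comps


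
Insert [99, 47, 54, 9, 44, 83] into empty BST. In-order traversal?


Insert 99: root
Insert 47: L from 99
Insert 54: L from 99 -> R from 47
Insert 9: L from 99 -> L from 47
Insert 44: L from 99 -> L from 47 -> R from 9
Insert 83: L from 99 -> R from 47 -> R from 54

In-order: [9, 44, 47, 54, 83, 99]


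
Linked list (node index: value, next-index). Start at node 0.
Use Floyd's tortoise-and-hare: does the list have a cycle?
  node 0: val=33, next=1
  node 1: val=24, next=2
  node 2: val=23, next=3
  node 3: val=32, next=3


Floyd's tortoise (slow, +1) and hare (fast, +2):
  init: slow=0, fast=0
  step 1: slow=1, fast=2
  step 2: slow=2, fast=3
  step 3: slow=3, fast=3
  slow == fast at node 3: cycle detected

Cycle: yes
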